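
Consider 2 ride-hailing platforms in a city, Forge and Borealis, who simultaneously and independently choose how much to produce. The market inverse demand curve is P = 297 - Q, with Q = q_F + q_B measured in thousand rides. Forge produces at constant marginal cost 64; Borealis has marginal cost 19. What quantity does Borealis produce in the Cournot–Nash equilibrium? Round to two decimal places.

107.67

Forge's profit: π_F = (297 - Q)q_F - (64q_F). Setting ∂π_F/∂q_F = 0: 233 - 2q_F - (q_B) = 0.
Borealis's profit: π_B = (297 - Q)q_B - (19q_B). Setting ∂π_B/∂q_B = 0: 278 - 2q_B - (q_F) = 0.
Best responses: q_F = (233 - q_B)/2, q_B = (278 - q_F)/2.
Solving the pair: q_F = 188/3, q_B = 323/3.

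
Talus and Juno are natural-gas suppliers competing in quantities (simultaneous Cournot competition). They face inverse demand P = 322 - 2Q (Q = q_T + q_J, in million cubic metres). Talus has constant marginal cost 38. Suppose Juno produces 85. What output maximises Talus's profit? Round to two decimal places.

With the rival's output fixed at 85, Talus's profit is π_T = (322 - 2·85 - 2q_T)q_T - (38q_T) = (152 - 2q_T)q_T - (38q_T).
∂π_T/∂q_T = 114 - 4q_T = 0, so q_T = 57/2.

28.50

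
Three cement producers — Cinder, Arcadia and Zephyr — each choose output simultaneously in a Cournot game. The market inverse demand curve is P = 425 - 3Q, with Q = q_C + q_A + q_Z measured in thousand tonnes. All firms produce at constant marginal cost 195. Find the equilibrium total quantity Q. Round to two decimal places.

57.50

Each firm earns π_i = (425 - 3Q)q_i - 195q_i.
Setting ∂π_i/∂q_i = 0 with rivals' quantities fixed: 230 - 6q_i - 3·Σ_{j≠i} q_j = 0.
With identical firms every q_j equals q_i, so Σ_{j≠i} q_j = 2q_i and 230 = 12q_i, giving q_i = 115/6.
Total output Q = 115/6 + 115/6 + 115/6 = 115/2.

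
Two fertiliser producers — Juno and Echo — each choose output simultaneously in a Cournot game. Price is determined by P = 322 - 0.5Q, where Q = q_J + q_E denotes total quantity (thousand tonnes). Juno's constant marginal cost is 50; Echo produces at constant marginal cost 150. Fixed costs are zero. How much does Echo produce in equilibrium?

48

Juno's profit: π_J = (322 - 0.5Q)q_J - (50q_J). Setting ∂π_J/∂q_J = 0: 272 - q_J - (1/2)(q_E) = 0.
Echo's first-order condition: 172 - q_E - (1/2)(q_J) = 0.
Rearranging gives the reaction functions q_J = (272 - (1/2)q_E) and q_E = (172 - (1/2)q_J).
Solving the pair: q_J = 248, q_E = 48.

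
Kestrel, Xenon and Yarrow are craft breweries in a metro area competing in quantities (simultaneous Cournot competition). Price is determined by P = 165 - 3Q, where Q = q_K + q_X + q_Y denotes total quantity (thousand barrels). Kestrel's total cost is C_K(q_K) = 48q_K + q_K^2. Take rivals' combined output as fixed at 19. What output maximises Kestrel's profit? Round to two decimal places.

With rivals' combined output fixed at 19, Kestrel's profit is π_K = (165 - 3·19 - 3q_K)q_K - (48q_K + q_K²) = (108 - 3q_K)q_K - (48q_K + q_K²).
∂π_K/∂q_K = 60 - 8q_K = 0, so q_K = 15/2.

7.50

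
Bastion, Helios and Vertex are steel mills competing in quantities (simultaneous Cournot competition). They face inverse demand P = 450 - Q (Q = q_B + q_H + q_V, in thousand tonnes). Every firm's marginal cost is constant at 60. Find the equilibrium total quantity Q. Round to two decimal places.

292.50

Each firm earns π_i = (450 - Q)q_i - 60q_i.
Setting ∂π_i/∂q_i = 0 with rivals' quantities fixed: 390 - 2q_i - Σ_{j≠i} q_j = 0.
With identical firms every q_j equals q_i, so Σ_{j≠i} q_j = 2q_i and 390 = 4q_i, giving q_i = 195/2.
Total output Q = 195/2 + 195/2 + 195/2 = 585/2.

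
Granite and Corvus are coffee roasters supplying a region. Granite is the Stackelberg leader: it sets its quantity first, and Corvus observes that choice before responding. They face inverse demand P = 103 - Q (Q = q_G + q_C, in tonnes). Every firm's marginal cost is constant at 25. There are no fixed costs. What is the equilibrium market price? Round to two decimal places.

44.50

The follower Corvus best-responds to any q_G: π_C = (103 - Q)q_C - 25q_C.
Follower FOC: 78 - q_G - 2q_C = 0, so q_C(q_G) = (78 - q_G)/2.
Granite substitutes q_C(q_G) into its own profit: π_G = q_G(103 - q_G - (78 - q_G)/2) - 25q_G = (64 - (1/2)q_G)q_G - 25q_G.
The leader's first-order condition 39 - q_G = 0 yields q_G = 39.
Then q_C = (78 - 39)/2 = 39/2.
Total output Q = 117/2, so price P = 103 - 117/2 = 89/2.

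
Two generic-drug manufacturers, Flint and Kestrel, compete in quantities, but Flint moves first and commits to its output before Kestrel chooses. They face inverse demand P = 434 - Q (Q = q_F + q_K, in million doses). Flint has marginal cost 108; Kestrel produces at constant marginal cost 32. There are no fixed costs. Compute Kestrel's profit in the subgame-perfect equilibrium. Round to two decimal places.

Solve by backward induction. Given q_F, the follower Kestrel maximises π_K = (434 - q_F - q_K)q_K - 32q_K.
Follower FOC: 402 - q_F - 2q_K = 0, so q_K(q_F) = (402 - q_F)/2.
Flint substitutes q_K(q_F) into its own profit: π_F = q_F(434 - q_F - (402 - q_F)/2) - 108q_F = (233 - (1/2)q_F)q_F - 108q_F.
Leader FOC: 125 - q_F = 0, so q_F = 125.
Then q_K = (402 - 125)/2 = 277/2.
Price P = 434 - 527/2 = 341/2.
Kestrel's profit: (341/2 - 32)·(277/2) = 19182.2500.

19182.25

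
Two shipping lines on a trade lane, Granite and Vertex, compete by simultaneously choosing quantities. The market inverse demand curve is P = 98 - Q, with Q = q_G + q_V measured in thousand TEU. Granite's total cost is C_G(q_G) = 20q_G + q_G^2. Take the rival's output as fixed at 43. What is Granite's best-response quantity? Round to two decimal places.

With the rival's output fixed at 43, Granite's profit is π_G = (98 - 43 - q_G)q_G - (20q_G + q_G²) = (55 - q_G)q_G - (20q_G + q_G²).
∂π_G/∂q_G = 35 - 4q_G = 0, so q_G = 35/4.

8.75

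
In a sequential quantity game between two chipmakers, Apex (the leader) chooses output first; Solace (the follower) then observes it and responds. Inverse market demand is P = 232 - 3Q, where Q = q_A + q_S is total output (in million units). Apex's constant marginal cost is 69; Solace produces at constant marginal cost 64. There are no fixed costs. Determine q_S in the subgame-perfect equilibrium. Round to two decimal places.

14.83

The follower Solace best-responds to any q_A: π_S = (232 - 3Q)q_S - 64q_S.
Setting the follower's marginal profit to zero, 168 - 3q_A - 6q_S = 0, i.e. q_S = (168 - 3q_A)/6.
Apex substitutes q_S(q_A) into its own profit: π_A = q_A(232 - 3q_A - (168 - 3q_A)/2) - 69q_A = (148 - (3/2)q_A)q_A - 69q_A.
The leader's first-order condition 79 - 3q_A = 0 yields q_A = 79/3.
Then q_S = (168 - 3·(79/3))/6 = 89/6.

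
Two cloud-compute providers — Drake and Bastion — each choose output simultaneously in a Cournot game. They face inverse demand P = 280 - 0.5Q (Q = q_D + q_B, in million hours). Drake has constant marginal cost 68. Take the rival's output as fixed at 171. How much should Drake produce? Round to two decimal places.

With the rival's output fixed at 171, Drake's profit is π_D = (280 - (1/2)·171 - (1/2)q_D)q_D - (68q_D) = (389/2 - (1/2)q_D)q_D - (68q_D).
∂π_D/∂q_D = 253/2 - q_D = 0, so q_D = 253/2.

126.50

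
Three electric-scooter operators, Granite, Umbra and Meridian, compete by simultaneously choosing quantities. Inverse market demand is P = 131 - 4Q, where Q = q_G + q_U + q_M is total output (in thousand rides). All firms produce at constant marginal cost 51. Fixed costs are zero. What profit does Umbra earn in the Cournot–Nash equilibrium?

100

A representative firm's profit is π_i = q_i(131 - 4Q) - 51q_i.
First-order condition (treating rivals' output as given): 80 - 8q_i - 4·Σ_{j≠i} q_j = 0.
By symmetry each firm produces the same amount; substituting Σ_{j≠i} q_j = 2q_i yields q_i = 80/16 = 5.
Price P = 131 - 4·15 = 71.
Umbra's profit: (71 - 51)·5 = 100.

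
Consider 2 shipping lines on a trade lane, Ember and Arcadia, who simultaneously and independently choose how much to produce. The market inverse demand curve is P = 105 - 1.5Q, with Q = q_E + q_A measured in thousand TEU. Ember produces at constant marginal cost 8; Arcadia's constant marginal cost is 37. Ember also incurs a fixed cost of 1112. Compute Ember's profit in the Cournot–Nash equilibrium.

64

Ember's profit: π_E = (105 - 1.5Q)q_E - (8q_E). Setting ∂π_E/∂q_E = 0: 97 - 3q_E - (3/2)(q_A) = 0.
Arcadia's first-order condition: 68 - 3q_A - (3/2)(q_E) = 0.
Best responses: q_E = (97 - (3/2)q_A)/3, q_A = (68 - (3/2)q_E)/3.
Substituting one into the other gives q_E = 28 and q_A = 26/3.
Price P = 105 - (3/2)·(110/3) = 50.
Ember's profit: (50 - 8)·28 - 1112 = 64.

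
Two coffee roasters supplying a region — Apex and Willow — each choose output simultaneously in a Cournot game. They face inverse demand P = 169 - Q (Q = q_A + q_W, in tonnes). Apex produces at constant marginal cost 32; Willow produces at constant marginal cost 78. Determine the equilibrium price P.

Apex's profit: π_A = (169 - Q)q_A - (32q_A). Setting ∂π_A/∂q_A = 0: 137 - 2q_A - (q_W) = 0.
Willow's profit: π_W = (169 - Q)q_W - (78q_W). Setting ∂π_W/∂q_W = 0: 91 - 2q_W - (q_A) = 0.
So q_A = (137 - q_W)/2 and q_W = (91 - q_A)/2.
Solving the pair: q_A = 61, q_W = 15.
Total output Q = 76, so price P = 169 - 76 = 93.

93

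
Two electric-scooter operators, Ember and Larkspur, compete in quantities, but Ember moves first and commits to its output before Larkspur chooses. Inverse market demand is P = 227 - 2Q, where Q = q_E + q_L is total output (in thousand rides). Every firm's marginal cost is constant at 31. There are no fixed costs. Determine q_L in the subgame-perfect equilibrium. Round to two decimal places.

24.50

The follower Larkspur best-responds to any q_E: π_L = (227 - 2Q)q_L - 31q_L.
Follower FOC: 196 - 2q_E - 4q_L = 0, so q_L(q_E) = (196 - 2q_E)/4.
Ember substitutes q_L(q_E) into its own profit: π_E = q_E(227 - 2q_E - (196 - 2q_E)/2) - 31q_E = (129 - q_E)q_E - 31q_E.
The leader's first-order condition 98 - 2q_E = 0 yields q_E = 49.
Then q_L = (196 - 2·49)/4 = 49/2.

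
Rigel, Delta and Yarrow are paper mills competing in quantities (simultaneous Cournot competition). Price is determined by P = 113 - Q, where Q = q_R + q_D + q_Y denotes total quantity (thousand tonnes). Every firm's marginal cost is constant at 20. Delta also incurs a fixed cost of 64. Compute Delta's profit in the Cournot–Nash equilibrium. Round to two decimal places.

476.56

A representative firm's profit is π_i = q_i(113 - Q) - 20q_i.
First-order condition (treating rivals' output as given): 93 - 2q_i - Σ_{j≠i} q_j = 0.
By symmetry each firm produces the same amount; substituting Σ_{j≠i} q_j = 2q_i yields q_i = 93/4.
Price P = 113 - 279/4 = 173/4.
Delta's profit: (173/4 - 20)·(93/4) - 64 = 476.5625.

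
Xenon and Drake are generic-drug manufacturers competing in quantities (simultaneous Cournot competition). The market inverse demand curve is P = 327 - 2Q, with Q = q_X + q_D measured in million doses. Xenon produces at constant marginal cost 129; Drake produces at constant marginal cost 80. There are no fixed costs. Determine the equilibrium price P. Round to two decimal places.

Xenon's profit: π_X = (327 - 2Q)q_X - (129q_X). Setting ∂π_X/∂q_X = 0: 198 - 4q_X - 2(q_D) = 0.
Drake's first-order condition: 247 - 4q_D - 2(q_X) = 0.
Best responses: q_X = (198 - 2q_D)/4, q_D = (247 - 2q_X)/4.
Solving the pair: q_X = 149/6, q_D = 148/3.
Total output Q = 445/6, so price P = 327 - 2·(445/6) = 536/3.

178.67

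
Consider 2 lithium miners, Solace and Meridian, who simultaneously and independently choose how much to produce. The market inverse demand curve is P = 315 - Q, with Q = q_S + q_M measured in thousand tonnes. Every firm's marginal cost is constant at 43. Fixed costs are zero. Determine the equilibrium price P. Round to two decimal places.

A representative firm's profit is π_i = q_i(315 - Q) - 43q_i.
Setting ∂π_i/∂q_i = 0 with rivals' quantities fixed: 272 - 2q_i - q_j = 0.
By symmetry each firm produces the same amount; substituting q_j = q_i yields q_i = 272/3.
Total output Q = 544/3, so price P = 315 - 544/3 = 401/3.

133.67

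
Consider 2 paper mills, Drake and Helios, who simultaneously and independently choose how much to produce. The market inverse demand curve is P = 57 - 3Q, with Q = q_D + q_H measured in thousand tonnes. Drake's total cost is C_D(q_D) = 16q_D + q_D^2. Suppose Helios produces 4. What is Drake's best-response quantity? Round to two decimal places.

3.63

With the rival's output fixed at 4, Drake's profit is π_D = (57 - 3·4 - 3q_D)q_D - (16q_D + q_D²) = (45 - 3q_D)q_D - (16q_D + q_D²).
∂π_D/∂q_D = 29 - 8q_D = 0, so q_D = 29/8.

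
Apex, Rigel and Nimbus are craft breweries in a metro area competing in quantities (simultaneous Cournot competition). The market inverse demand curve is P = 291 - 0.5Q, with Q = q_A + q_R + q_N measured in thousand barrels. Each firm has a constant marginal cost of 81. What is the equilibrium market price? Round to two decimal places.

133.50

Each firm earns π_i = (291 - 0.5Q)q_i - 81q_i.
First-order condition (treating rivals' output as given): 210 - q_i - (1/2)·Σ_{j≠i} q_j = 0.
By symmetry each firm produces the same amount; substituting Σ_{j≠i} q_j = 2q_i yields q_i = 210/2 = 105.
Total output Q = 315, so price P = 291 - (1/2)·315 = 267/2.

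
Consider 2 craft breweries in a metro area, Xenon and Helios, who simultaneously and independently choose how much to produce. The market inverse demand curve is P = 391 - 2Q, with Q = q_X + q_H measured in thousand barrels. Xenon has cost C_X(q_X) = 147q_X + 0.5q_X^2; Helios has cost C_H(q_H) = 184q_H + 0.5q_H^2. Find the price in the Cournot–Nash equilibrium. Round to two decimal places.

Xenon's profit: π_X = (391 - 2Q)q_X - (147q_X + (1/2)q_X²). Setting ∂π_X/∂q_X = 0: 244 - 5q_X - 2(q_H) = 0.
Helios's first-order condition: 207 - 5q_H - 2(q_X) = 0.
Best responses: q_X = (244 - 2q_H)/5, q_H = (207 - 2q_X)/5.
Solving the pair: q_X = 806/21, q_H = 547/21.
Total output Q = 451/7, so price P = 391 - 2·(451/7) = 1835/7.

262.14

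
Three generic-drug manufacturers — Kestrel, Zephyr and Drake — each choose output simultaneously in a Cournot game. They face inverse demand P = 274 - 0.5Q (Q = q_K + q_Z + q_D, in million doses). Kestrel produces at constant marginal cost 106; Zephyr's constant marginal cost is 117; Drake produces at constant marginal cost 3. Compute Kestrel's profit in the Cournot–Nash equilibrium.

722

Kestrel's profit: π_K = (274 - 0.5Q)q_K - (106q_K). Setting ∂π_K/∂q_K = 0: 168 - q_K - (1/2)(q_Z + q_D) = 0.
Zephyr's profit: π_Z = (274 - 0.5Q)q_Z - (117q_Z). Setting ∂π_Z/∂q_Z = 0: 157 - q_Z - (1/2)(q_K + q_D) = 0.
Drake's first-order condition: 271 - q_D - (1/2)(q_K + q_Z) = 0.
Adding the 3 conditions: 596 − Q − Q = 0, i.e. Q = 298.
Back-substituting: q_K = (168 − 149)/(1/2) = 38, q_Z = (157 − 149)/(1/2) = 16, q_D = (271 − 149)/(1/2) = 244.
Price P = 274 - (1/2)·298 = 125.
Kestrel's profit: (125 - 106)·38 = 722.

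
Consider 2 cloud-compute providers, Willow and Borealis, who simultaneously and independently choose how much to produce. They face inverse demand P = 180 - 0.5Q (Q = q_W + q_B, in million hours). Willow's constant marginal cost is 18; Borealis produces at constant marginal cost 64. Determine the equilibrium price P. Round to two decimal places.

87.33

Willow's profit: π_W = (180 - 0.5Q)q_W - (18q_W). Setting ∂π_W/∂q_W = 0: 162 - q_W - (1/2)(q_B) = 0.
Borealis's first-order condition: 116 - q_B - (1/2)(q_W) = 0.
Best responses: q_W = (162 - (1/2)q_B), q_B = (116 - (1/2)q_W).
Substituting one into the other gives q_W = 416/3 and q_B = 140/3.
Total output Q = 556/3, so price P = 180 - (1/2)·(556/3) = 262/3.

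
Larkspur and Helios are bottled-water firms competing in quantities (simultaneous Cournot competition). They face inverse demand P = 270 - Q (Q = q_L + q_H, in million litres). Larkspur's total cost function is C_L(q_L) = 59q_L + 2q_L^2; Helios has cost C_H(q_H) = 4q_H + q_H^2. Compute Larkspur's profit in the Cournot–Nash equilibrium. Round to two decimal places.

Larkspur's profit: π_L = (270 - Q)q_L - (59q_L + 2q_L²). Setting ∂π_L/∂q_L = 0: 211 - 6q_L - (q_H) = 0.
Helios's profit: π_H = (270 - Q)q_H - (4q_H + q_H²). Setting ∂π_H/∂q_H = 0: 266 - 4q_H - (q_L) = 0.
So q_L = (211 - q_H)/6 and q_H = (266 - q_L)/4.
Substituting one into the other gives q_L = 578/23 and q_H = 1385/23.
Price P = 270 - 1963/23 = 184.6522.
Larkspur's profit: 184.6522·(578/23) - 59·(578/23) - 2(578/23)² = 1894.6163.

1894.62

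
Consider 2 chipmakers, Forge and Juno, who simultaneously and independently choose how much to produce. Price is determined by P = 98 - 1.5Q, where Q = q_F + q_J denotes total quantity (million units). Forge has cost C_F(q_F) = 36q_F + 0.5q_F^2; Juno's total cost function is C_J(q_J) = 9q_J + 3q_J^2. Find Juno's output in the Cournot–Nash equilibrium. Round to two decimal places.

Forge's profit: π_F = (98 - 1.5Q)q_F - (36q_F + (1/2)q_F²). Setting ∂π_F/∂q_F = 0: 62 - 4q_F - (3/2)(q_J) = 0.
Juno's profit: π_J = (98 - 1.5Q)q_J - (9q_J + 3q_J²). Setting ∂π_J/∂q_J = 0: 89 - 9q_J - (3/2)(q_F) = 0.
Rearranging gives the reaction functions q_F = (62 - (3/2)q_J)/4 and q_J = (89 - (3/2)q_F)/9.
Substituting one into the other gives q_F = 566/45 and q_J = 1052/135.

7.79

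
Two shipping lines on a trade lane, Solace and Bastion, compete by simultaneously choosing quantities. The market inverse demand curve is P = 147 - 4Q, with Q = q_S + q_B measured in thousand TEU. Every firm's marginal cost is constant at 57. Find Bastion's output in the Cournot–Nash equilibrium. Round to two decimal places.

A representative firm's profit is π_i = q_i(147 - 4Q) - 57q_i.
First-order condition (treating rivals' output as given): 90 - 8q_i - 4q_j = 0.
By symmetry each firm produces the same amount; substituting q_j = q_i yields q_i = 90/12 = 15/2.

7.50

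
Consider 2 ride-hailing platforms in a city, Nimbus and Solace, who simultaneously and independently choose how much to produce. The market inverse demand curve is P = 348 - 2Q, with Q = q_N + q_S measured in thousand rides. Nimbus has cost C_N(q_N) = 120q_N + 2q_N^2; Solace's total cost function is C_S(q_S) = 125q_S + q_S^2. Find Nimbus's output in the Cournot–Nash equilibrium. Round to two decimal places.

Nimbus's profit: π_N = (348 - 2Q)q_N - (120q_N + 2q_N²). Setting ∂π_N/∂q_N = 0: 228 - 8q_N - 2(q_S) = 0.
Solace's first-order condition: 223 - 6q_S - 2(q_N) = 0.
So q_N = (228 - 2q_S)/8 and q_S = (223 - 2q_N)/6.
Substituting one into the other gives q_N = 461/22 and q_S = 332/11.

20.95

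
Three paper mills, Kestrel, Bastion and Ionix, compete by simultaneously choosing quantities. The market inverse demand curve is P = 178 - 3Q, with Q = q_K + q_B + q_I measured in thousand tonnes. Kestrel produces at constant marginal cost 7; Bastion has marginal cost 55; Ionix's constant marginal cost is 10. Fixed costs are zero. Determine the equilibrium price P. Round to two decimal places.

62.50

Kestrel's profit: π_K = (178 - 3Q)q_K - (7q_K). Setting ∂π_K/∂q_K = 0: 171 - 6q_K - 3(q_B + q_I) = 0.
Bastion's profit: π_B = (178 - 3Q)q_B - (55q_B). Setting ∂π_B/∂q_B = 0: 123 - 6q_B - 3(q_K + q_I) = 0.
Ionix's profit: π_I = (178 - 3Q)q_I - (10q_I). Setting ∂π_I/∂q_I = 0: 168 - 6q_I - 3(q_K + q_B) = 0.
Summing all 3 equations gives 462 − 12Q = 0, hence Q = 77/2.
Back-substituting: q_K = (171 − 231/2)/3 = 37/2, q_B = (123 − 231/2)/3 = 5/2, q_I = (168 − 231/2)/3 = 35/2.
Total output Q = 77/2, so price P = 178 - 3·(77/2) = 125/2.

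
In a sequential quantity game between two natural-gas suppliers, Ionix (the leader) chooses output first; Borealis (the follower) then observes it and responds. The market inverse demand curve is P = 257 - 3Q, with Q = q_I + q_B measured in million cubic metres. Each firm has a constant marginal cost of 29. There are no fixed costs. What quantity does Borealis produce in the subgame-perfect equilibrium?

19

The follower Borealis best-responds to any q_I: π_B = (257 - 3Q)q_B - 29q_B.
Setting the follower's marginal profit to zero, 228 - 3q_I - 6q_B = 0, i.e. q_B = (228 - 3q_I)/6.
Ionix substitutes q_B(q_I) into its own profit: π_I = q_I(257 - 3q_I - (228 - 3q_I)/2) - 29q_I = (143 - (3/2)q_I)q_I - 29q_I.
The leader's first-order condition 114 - 3q_I = 0 yields q_I = 38.
Then q_B = (228 - 3·38)/6 = 19.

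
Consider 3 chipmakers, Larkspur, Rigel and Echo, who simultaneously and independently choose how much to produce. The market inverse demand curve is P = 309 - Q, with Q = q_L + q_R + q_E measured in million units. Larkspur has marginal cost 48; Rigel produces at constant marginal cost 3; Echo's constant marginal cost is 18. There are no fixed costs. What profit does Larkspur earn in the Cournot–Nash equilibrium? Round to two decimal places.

2162.25

Larkspur's profit: π_L = (309 - Q)q_L - (48q_L). Setting ∂π_L/∂q_L = 0: 261 - 2q_L - (q_R + q_E) = 0.
Rigel's first-order condition: 306 - 2q_R - (q_L + q_E) = 0.
Echo's profit: π_E = (309 - Q)q_E - (18q_E). Setting ∂π_E/∂q_E = 0: 291 - 2q_E - (q_L + q_R) = 0.
Adding the 3 conditions: 858 − 2Q − 2Q = 0, i.e. Q = 429/2.
Back-substituting: q_L = (261 − 429/2) = 93/2, q_R = (306 − 429/2) = 183/2, q_E = (291 − 429/2) = 153/2.
Price P = 309 - 429/2 = 189/2.
Larkspur's profit: (189/2 - 48)·(93/2) = 2162.2500.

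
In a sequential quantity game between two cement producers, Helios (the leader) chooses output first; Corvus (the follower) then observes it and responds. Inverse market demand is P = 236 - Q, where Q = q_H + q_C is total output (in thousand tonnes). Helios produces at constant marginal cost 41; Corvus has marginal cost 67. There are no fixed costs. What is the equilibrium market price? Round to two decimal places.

96.25

Solve by backward induction. Given q_H, the follower Corvus maximises π_C = (236 - q_H - q_C)q_C - 67q_C.
Follower FOC: 169 - q_H - 2q_C = 0, so q_C(q_H) = (169 - q_H)/2.
Helios substitutes q_C(q_H) into its own profit: π_H = q_H(236 - q_H - (169 - q_H)/2) - 41q_H = (303/2 - (1/2)q_H)q_H - 41q_H.
The leader's first-order condition 221/2 - q_H = 0 yields q_H = 221/2.
Then q_C = (169 - 221/2)/2 = 117/4.
Total output Q = 559/4, so price P = 236 - 559/4 = 385/4.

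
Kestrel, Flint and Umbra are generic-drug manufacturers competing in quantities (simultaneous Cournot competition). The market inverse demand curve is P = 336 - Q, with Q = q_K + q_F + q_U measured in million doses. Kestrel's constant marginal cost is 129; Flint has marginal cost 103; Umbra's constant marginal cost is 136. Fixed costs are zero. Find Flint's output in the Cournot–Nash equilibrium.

Kestrel's profit: π_K = (336 - Q)q_K - (129q_K). Setting ∂π_K/∂q_K = 0: 207 - 2q_K - (q_F + q_U) = 0.
Flint's first-order condition: 233 - 2q_F - (q_K + q_U) = 0.
Umbra's first-order condition: 200 - 2q_U - (q_K + q_F) = 0.
Adding the 3 first-order conditions: 640 − 4Q = 0, so Q = 160.
Back-substituting: q_K = (207 − 160) = 47, q_F = (233 − 160) = 73, q_U = (200 − 160) = 40.

73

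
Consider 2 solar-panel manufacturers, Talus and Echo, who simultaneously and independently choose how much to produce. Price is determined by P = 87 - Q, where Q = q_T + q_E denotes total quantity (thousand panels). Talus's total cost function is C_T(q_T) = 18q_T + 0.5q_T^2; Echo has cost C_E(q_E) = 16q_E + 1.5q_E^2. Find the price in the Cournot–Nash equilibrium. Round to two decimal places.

57.14

Talus's profit: π_T = (87 - Q)q_T - (18q_T + (1/2)q_T²). Setting ∂π_T/∂q_T = 0: 69 - 3q_T - (q_E) = 0.
Echo's profit: π_E = (87 - Q)q_E - (16q_E + (3/2)q_E²). Setting ∂π_E/∂q_E = 0: 71 - 5q_E - (q_T) = 0.
Rearranging gives the reaction functions q_T = (69 - q_E)/3 and q_E = (71 - q_T)/5.
Substituting one into the other gives q_T = 137/7 and q_E = 72/7.
Total output Q = 209/7, so price P = 87 - 209/7 = 400/7.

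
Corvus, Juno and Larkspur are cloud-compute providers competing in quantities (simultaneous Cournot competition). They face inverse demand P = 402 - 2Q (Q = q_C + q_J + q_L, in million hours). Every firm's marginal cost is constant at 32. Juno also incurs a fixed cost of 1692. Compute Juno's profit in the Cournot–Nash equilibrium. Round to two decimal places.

Each firm earns π_i = (402 - 2Q)q_i - 32q_i.
Setting ∂π_i/∂q_i = 0 with rivals' quantities fixed: 370 - 4q_i - 2·Σ_{j≠i} q_j = 0.
With identical firms every q_j equals q_i, so Σ_{j≠i} q_j = 2q_i and 370 = 8q_i, giving q_i = 185/4.
Price P = 402 - 2·(555/4) = 249/2.
Juno's profit: (249/2 - 32)·(185/4) - 1692 = 2586.1250.

2586.13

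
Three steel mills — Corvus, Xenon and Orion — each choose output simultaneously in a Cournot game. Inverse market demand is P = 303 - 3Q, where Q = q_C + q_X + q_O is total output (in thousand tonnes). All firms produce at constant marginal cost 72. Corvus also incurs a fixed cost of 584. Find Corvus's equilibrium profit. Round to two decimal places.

527.69

Each firm earns π_i = (303 - 3Q)q_i - 72q_i.
First-order condition (treating rivals' output as given): 231 - 6q_i - 3·Σ_{j≠i} q_j = 0.
By symmetry each firm produces the same amount; substituting Σ_{j≠i} q_j = 2q_i yields q_i = 231/12 = 77/4.
Price P = 303 - 3·(231/4) = 519/4.
Corvus's profit: (519/4 - 72)·(77/4) - 584 = 527.6875.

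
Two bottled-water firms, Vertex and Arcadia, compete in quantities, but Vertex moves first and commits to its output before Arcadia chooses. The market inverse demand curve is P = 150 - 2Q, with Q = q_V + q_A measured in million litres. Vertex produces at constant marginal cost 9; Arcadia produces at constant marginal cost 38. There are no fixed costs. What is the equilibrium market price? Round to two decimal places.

51.50

Solve by backward induction. Given q_V, the follower Arcadia maximises π_A = (150 - 2q_V - 2q_A)q_A - 38q_A.
Setting the follower's marginal profit to zero, 112 - 2q_V - 4q_A = 0, i.e. q_A = (112 - 2q_V)/4.
Vertex substitutes q_A(q_V) into its own profit: π_V = q_V(150 - 2q_V - (112 - 2q_V)/2) - 9q_V = (94 - q_V)q_V - 9q_V.
Leader FOC: 85 - 2q_V = 0, so q_V = 85/2.
Then q_A = (112 - 2·(85/2))/4 = 27/4.
Total output Q = 197/4, so price P = 150 - 2·(197/4) = 103/2.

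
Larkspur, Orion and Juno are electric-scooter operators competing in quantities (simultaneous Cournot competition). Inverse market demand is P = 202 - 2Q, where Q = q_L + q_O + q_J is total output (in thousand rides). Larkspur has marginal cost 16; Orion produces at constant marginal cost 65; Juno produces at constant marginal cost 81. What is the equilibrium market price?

91

Larkspur's profit: π_L = (202 - 2Q)q_L - (16q_L). Setting ∂π_L/∂q_L = 0: 186 - 4q_L - 2(q_O + q_J) = 0.
Orion's profit: π_O = (202 - 2Q)q_O - (65q_O). Setting ∂π_O/∂q_O = 0: 137 - 4q_O - 2(q_L + q_J) = 0.
Juno's first-order condition: 121 - 4q_J - 2(q_L + q_O) = 0.
Adding the 3 conditions: 444 − 4Q − 4Q = 0, i.e. Q = 111/2.
Back-substituting: q_L = (186 − 111)/2 = 75/2, q_O = (137 − 111)/2 = 13, q_J = (121 − 111)/2 = 5.
Total output Q = 111/2, so price P = 202 - 2·(111/2) = 91.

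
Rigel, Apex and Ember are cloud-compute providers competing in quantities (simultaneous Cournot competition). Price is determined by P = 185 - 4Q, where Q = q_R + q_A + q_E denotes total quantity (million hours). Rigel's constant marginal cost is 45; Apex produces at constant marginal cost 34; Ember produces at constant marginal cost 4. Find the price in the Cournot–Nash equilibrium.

Rigel's profit: π_R = (185 - 4Q)q_R - (45q_R). Setting ∂π_R/∂q_R = 0: 140 - 8q_R - 4(q_A + q_E) = 0.
Apex's first-order condition: 151 - 8q_A - 4(q_R + q_E) = 0.
Ember's first-order condition: 181 - 8q_E - 4(q_R + q_A) = 0.
Summing all 3 equations gives 472 − 16Q = 0, hence Q = 59/2.
Back-substituting: q_R = (140 − 118)/4 = 11/2, q_A = (151 − 118)/4 = 33/4, q_E = (181 − 118)/4 = 63/4.
Total output Q = 59/2, so price P = 185 - 4·(59/2) = 67.

67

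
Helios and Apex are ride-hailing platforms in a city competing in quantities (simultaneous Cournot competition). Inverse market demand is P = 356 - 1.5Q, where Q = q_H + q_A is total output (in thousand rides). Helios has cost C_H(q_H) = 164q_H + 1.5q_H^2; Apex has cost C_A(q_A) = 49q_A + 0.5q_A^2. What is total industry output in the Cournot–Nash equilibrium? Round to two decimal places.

85.59

Helios's profit: π_H = (356 - 1.5Q)q_H - (164q_H + (3/2)q_H²). Setting ∂π_H/∂q_H = 0: 192 - 6q_H - (3/2)(q_A) = 0.
Apex's first-order condition: 307 - 4q_A - (3/2)(q_H) = 0.
Rearranging gives the reaction functions q_H = (192 - (3/2)q_A)/6 and q_A = (307 - (3/2)q_H)/4.
Substituting one into the other gives q_H = 410/29 and q_A = 71.4483.
Total output Q = 410/29 + 71.4483 = 85.5862.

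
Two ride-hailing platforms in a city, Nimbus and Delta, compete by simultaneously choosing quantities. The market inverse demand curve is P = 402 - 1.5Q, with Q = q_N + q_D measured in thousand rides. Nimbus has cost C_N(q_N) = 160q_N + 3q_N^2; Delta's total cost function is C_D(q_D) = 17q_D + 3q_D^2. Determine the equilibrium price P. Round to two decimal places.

Nimbus's profit: π_N = (402 - 1.5Q)q_N - (160q_N + 3q_N²). Setting ∂π_N/∂q_N = 0: 242 - 9q_N - (3/2)(q_D) = 0.
Delta's profit: π_D = (402 - 1.5Q)q_D - (17q_D + 3q_D²). Setting ∂π_D/∂q_D = 0: 385 - 9q_D - (3/2)(q_N) = 0.
Best responses: q_N = (242 - (3/2)q_D)/9, q_D = (385 - (3/2)q_N)/9.
Solving the pair: q_N = 20.3238, q_D = 39.3905.
Total output Q = 418/7, so price P = 402 - (3/2)·(418/7) = 312.4286.

312.43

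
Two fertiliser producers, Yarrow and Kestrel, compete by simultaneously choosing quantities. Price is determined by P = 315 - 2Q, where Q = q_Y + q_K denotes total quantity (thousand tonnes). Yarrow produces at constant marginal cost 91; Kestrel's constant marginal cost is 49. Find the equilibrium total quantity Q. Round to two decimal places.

Yarrow's profit: π_Y = (315 - 2Q)q_Y - (91q_Y). Setting ∂π_Y/∂q_Y = 0: 224 - 4q_Y - 2(q_K) = 0.
Kestrel's first-order condition: 266 - 4q_K - 2(q_Y) = 0.
So q_Y = (224 - 2q_K)/4 and q_K = (266 - 2q_Y)/4.
Solving the pair: q_Y = 91/3, q_K = 154/3.
Total output Q = 91/3 + 154/3 = 245/3.

81.67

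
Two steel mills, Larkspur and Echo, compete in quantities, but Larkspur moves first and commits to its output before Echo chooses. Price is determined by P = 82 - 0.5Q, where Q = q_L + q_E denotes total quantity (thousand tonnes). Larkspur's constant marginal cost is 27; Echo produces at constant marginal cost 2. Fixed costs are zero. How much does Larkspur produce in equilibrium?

30

The follower Echo best-responds to any q_L: π_E = (82 - 0.5Q)q_E - 2q_E.
∂π_E/∂q_E = 80 - (1/2)q_L - q_E = 0 gives the reaction function q_E = (80 - (1/2)q_L).
The leader anticipates this reaction. Substituting into P = 82 - 0.5Q gives P = 42 - (1/4)q_L, so π_L = (42 - (1/4)q_L)q_L - 27q_L.
Maximising: ∂π_L/∂q_L = 15 - (1/2)q_L = 0, giving q_L = 30.
Then q_E = (80 - (1/2)·30) = 65.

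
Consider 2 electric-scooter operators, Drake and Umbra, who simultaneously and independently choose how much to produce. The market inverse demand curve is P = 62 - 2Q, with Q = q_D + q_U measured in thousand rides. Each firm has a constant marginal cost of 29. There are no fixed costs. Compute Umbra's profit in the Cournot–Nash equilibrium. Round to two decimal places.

60.50

Each firm earns π_i = (62 - 2Q)q_i - 29q_i.
First-order condition (treating rivals' output as given): 33 - 4q_i - 2q_j = 0.
With identical firms every q_j equals q_i, so q_j = q_i and 33 = 6q_i, giving q_i = 11/2.
Price P = 62 - 2·11 = 40.
Umbra's profit: (40 - 29)·(11/2) = 121/2.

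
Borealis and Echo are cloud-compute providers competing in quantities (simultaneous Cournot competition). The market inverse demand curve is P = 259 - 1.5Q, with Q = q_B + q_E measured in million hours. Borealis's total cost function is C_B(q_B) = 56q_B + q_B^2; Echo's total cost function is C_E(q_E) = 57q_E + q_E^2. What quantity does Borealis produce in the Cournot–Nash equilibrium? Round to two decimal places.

31.30

Borealis's profit: π_B = (259 - 1.5Q)q_B - (56q_B + q_B²). Setting ∂π_B/∂q_B = 0: 203 - 5q_B - (3/2)(q_E) = 0.
Echo's profit: π_E = (259 - 1.5Q)q_E - (57q_E + q_E²). Setting ∂π_E/∂q_E = 0: 202 - 5q_E - (3/2)(q_B) = 0.
So q_B = (203 - (3/2)q_E)/5 and q_E = (202 - (3/2)q_B)/5.
Substituting one into the other gives q_B = 31.2967 and q_E = 31.0110.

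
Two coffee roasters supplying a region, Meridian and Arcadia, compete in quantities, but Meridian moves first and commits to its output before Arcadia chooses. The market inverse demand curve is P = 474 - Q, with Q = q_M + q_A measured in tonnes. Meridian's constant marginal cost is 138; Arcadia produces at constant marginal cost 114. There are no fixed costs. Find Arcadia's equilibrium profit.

10404

The follower Arcadia best-responds to any q_M: π_A = (474 - Q)q_A - 114q_A.
Setting the follower's marginal profit to zero, 360 - q_M - 2q_A = 0, i.e. q_A = (360 - q_M)/2.
Meridian substitutes q_A(q_M) into its own profit: π_M = q_M(474 - q_M - (360 - q_M)/2) - 138q_M = (294 - (1/2)q_M)q_M - 138q_M.
Maximising: ∂π_M/∂q_M = 156 - q_M = 0, giving q_M = 156.
Then q_A = (360 - 156)/2 = 102.
Price P = 474 - 258 = 216.
Arcadia's profit: (216 - 114)·102 = 10404.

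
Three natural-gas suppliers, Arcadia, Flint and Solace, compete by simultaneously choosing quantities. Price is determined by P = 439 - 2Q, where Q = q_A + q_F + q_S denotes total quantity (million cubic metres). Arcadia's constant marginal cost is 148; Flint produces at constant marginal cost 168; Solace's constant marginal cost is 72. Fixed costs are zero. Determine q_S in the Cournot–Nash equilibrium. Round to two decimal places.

67.38

Arcadia's profit: π_A = (439 - 2Q)q_A - (148q_A). Setting ∂π_A/∂q_A = 0: 291 - 4q_A - 2(q_F + q_S) = 0.
Flint's first-order condition: 271 - 4q_F - 2(q_A + q_S) = 0.
Solace's first-order condition: 367 - 4q_S - 2(q_A + q_F) = 0.
Summing all 3 equations gives 929 − 8Q = 0, hence Q = 929/8.
Back-substituting: q_A = (291 − 929/4)/2 = 235/8, q_F = (271 − 929/4)/2 = 155/8, q_S = (367 − 929/4)/2 = 539/8.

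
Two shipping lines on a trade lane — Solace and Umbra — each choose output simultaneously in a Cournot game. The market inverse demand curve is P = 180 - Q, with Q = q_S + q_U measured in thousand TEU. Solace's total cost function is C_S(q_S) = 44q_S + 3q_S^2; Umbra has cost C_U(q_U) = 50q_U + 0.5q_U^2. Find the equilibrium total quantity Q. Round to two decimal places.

51.39

Solace's profit: π_S = (180 - Q)q_S - (44q_S + 3q_S²). Setting ∂π_S/∂q_S = 0: 136 - 8q_S - (q_U) = 0.
Umbra's profit: π_U = (180 - Q)q_U - (50q_U + (1/2)q_U²). Setting ∂π_U/∂q_U = 0: 130 - 3q_U - (q_S) = 0.
Best responses: q_S = (136 - q_U)/8, q_U = (130 - q_S)/3.
Substituting one into the other gives q_S = 278/23 and q_U = 904/23.
Total output Q = 278/23 + 904/23 = 1182/23.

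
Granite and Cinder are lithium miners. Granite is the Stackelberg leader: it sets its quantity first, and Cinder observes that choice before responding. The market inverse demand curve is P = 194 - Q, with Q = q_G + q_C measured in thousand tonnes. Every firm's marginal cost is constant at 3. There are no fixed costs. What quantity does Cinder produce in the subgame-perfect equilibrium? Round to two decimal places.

47.75

Solve by backward induction. Given q_G, the follower Cinder maximises π_C = (194 - q_G - q_C)q_C - 3q_C.
Setting the follower's marginal profit to zero, 191 - q_G - 2q_C = 0, i.e. q_C = (191 - q_G)/2.
The leader anticipates this reaction. Substituting into P = 194 - Q gives P = 197/2 - (1/2)q_G, so π_G = (197/2 - (1/2)q_G)q_G - 3q_G.
The leader's first-order condition 191/2 - q_G = 0 yields q_G = 191/2.
Then q_C = (191 - 191/2)/2 = 191/4.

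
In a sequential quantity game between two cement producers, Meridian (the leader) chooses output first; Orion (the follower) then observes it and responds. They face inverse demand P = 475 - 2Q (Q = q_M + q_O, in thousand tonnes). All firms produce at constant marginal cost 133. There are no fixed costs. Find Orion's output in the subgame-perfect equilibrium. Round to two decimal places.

42.75

Solve by backward induction. Given q_M, the follower Orion maximises π_O = (475 - 2q_M - 2q_O)q_O - 133q_O.
Setting the follower's marginal profit to zero, 342 - 2q_M - 4q_O = 0, i.e. q_O = (342 - 2q_M)/4.
Meridian substitutes q_O(q_M) into its own profit: π_M = q_M(475 - 2q_M - (342 - 2q_M)/2) - 133q_M = (304 - q_M)q_M - 133q_M.
The leader's first-order condition 171 - 2q_M = 0 yields q_M = 171/2.
Then q_O = (342 - 2·(171/2))/4 = 171/4.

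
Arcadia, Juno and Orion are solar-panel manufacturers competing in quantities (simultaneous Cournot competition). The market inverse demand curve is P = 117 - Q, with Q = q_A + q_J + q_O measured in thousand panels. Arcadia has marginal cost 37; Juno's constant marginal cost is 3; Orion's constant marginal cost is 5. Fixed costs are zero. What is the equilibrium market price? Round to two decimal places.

40.50

Arcadia's profit: π_A = (117 - Q)q_A - (37q_A). Setting ∂π_A/∂q_A = 0: 80 - 2q_A - (q_J + q_O) = 0.
Juno's first-order condition: 114 - 2q_J - (q_A + q_O) = 0.
Orion's profit: π_O = (117 - Q)q_O - (5q_O). Setting ∂π_O/∂q_O = 0: 112 - 2q_O - (q_A + q_J) = 0.
Adding the 3 conditions: 306 − 2Q − 2Q = 0, i.e. Q = 153/2.
Back-substituting: q_A = (80 − 153/2) = 7/2, q_J = (114 − 153/2) = 75/2, q_O = (112 − 153/2) = 71/2.
Total output Q = 153/2, so price P = 117 - 153/2 = 81/2.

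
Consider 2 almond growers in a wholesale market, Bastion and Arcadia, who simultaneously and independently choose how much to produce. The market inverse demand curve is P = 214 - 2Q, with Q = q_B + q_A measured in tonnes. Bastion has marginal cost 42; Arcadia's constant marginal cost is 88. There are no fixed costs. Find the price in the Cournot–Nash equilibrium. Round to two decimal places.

114.67

Bastion's profit: π_B = (214 - 2Q)q_B - (42q_B). Setting ∂π_B/∂q_B = 0: 172 - 4q_B - 2(q_A) = 0.
Arcadia's first-order condition: 126 - 4q_A - 2(q_B) = 0.
So q_B = (172 - 2q_A)/4 and q_A = (126 - 2q_B)/4.
Solving the pair: q_B = 109/3, q_A = 40/3.
Total output Q = 149/3, so price P = 214 - 2·(149/3) = 344/3.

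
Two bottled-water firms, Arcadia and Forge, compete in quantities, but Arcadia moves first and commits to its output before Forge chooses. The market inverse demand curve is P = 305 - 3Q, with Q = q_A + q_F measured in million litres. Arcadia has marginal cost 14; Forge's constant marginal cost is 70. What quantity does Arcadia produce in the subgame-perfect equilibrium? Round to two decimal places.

Solve by backward induction. Given q_A, the follower Forge maximises π_F = (305 - 3q_A - 3q_F)q_F - 70q_F.
∂π_F/∂q_F = 235 - 3q_A - 6q_F = 0 gives the reaction function q_F = (235 - 3q_A)/6.
The leader anticipates this reaction. Substituting into P = 305 - 3Q gives P = 375/2 - (3/2)q_A, so π_A = (375/2 - (3/2)q_A)q_A - 14q_A.
The leader's first-order condition 347/2 - 3q_A = 0 yields q_A = 347/6.
Then q_F = (235 - 3·(347/6))/6 = 41/4.

57.83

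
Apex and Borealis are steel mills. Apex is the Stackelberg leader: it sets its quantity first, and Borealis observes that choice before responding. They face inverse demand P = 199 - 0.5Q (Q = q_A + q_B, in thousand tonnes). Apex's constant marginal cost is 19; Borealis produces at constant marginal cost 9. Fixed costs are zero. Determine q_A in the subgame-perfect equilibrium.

170

The follower Borealis best-responds to any q_A: π_B = (199 - 0.5Q)q_B - 9q_B.
Setting the follower's marginal profit to zero, 190 - (1/2)q_A - q_B = 0, i.e. q_B = (190 - (1/2)q_A).
Apex substitutes q_B(q_A) into its own profit: π_A = q_A(199 - (1/2)q_A - (190 - (1/2)q_A)/2) - 19q_A = (104 - (1/4)q_A)q_A - 19q_A.
Maximising: ∂π_A/∂q_A = 85 - (1/2)q_A = 0, giving q_A = 170.
Then q_B = (190 - (1/2)·170) = 105.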